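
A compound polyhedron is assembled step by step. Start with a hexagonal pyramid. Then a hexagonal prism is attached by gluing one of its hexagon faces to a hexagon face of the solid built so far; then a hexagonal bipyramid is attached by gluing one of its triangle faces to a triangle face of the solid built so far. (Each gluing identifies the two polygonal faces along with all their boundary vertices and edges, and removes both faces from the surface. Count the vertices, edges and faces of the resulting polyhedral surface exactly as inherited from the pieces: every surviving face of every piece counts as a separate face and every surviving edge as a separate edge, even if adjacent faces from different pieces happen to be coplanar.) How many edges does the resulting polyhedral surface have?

A hexagonal pyramid: V=7, E=12, F=7.
Attach a hexagonal prism (V=12, E=18, F=8) along a 6-gon: merge 6 vertices and 6 edges, delete both glued faces → V=13, E=24, F=13.
Attach a hexagonal bipyramid (V=8, E=18, F=12) along a 3-gon: merge 3 vertices and 3 edges, delete both glued faces → V=18, E=39, F=23.
Check: V − E + F = 18 − 39 + 23 = 2.

39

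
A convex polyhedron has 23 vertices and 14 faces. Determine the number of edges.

Here V − E + F = 2.
E = V + F − (2) = 23 + 14 − (2) = 35.

35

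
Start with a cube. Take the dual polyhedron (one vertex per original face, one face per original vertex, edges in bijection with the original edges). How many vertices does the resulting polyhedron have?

The base solid has V = 8, E = 12, F = 6.
The dual swaps V and F and preserves E: V′ = F = 6, E′ = E = 12, F′ = V = 8.

6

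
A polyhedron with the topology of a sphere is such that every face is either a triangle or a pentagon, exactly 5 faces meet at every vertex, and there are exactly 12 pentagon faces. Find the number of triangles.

Let x be the number of triangles; then F = 12 + x.
Edge–face incidences: 2E = 5·12 + 3·x = 60 + 3x.
Every vertex has degree 5, so 5V = 2E.
Euler: V − E + F = 2 ⇒ (2E)/5 − E + (12 + x) = 2.
Multiply by 10: 2·(2E) − 5·(2E) + 10·(12 + x) = 20, i.e. 120 + 10x − 3·(60 + 3x) = 20.
Collecting terms: x − 60 = 20, so x = 80.
Then 2E = 60 + 3·80 = 300, so E = 150, V = 2E/5 = 60, F = 12 + 80 = 92.

80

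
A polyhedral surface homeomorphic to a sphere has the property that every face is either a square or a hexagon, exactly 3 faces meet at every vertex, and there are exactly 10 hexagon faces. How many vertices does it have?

Let x be the number of squares; then F = 10 + x.
Edge–face incidences: 2E = 6·10 + 4·x = 60 + 4x.
Every vertex has degree 3, so 3V = 2E.
Euler: V − E + F = 2 ⇒ (2E)/3 − E + (10 + x) = 2.
Multiply by 6: 2·(2E) − 3·(2E) + 6·(10 + x) = 12, i.e. 60 + 6x − (60 + 4x) = 12.
Collecting terms: 2x = 12, so x = 6.
Then 2E = 60 + 4·6 = 84, so E = 42, V = 2E/3 = 28, F = 10 + 6 = 16.

28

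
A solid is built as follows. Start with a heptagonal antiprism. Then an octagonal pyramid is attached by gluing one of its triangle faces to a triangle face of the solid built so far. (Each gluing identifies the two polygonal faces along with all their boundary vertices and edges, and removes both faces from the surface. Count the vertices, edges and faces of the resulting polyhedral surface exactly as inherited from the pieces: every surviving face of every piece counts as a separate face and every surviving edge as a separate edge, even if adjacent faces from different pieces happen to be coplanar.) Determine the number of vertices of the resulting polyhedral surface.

A heptagonal antiprism: V=14, E=28, F=16.
Attach an octagonal pyramid (V=9, E=16, F=9) along a 3-gon: merge 3 vertices and 3 edges, delete both glued faces → V=20, E=41, F=23.
Check: V − E + F = 20 − 41 + 23 = 2.

20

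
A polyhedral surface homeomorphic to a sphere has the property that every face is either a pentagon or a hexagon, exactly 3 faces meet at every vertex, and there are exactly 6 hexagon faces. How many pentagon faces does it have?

Let x be the number of pentagons; then F = 6 + x.
Edge–face incidences: 2E = 6·6 + 5·x = 36 + 5x.
Every vertex has degree 3, so 3V = 2E.
Euler: V − E + F = 2 ⇒ (2E)/3 − E + (6 + x) = 2.
Multiply by 6: 2·(2E) − 3·(2E) + 6·(6 + x) = 12, i.e. 36 + 6x − (36 + 5x) = 12.
Collecting terms: x = 12.
Then 2E = 36 + 5·12 = 96, so E = 48, V = 2E/3 = 32, F = 6 + 12 = 18.

12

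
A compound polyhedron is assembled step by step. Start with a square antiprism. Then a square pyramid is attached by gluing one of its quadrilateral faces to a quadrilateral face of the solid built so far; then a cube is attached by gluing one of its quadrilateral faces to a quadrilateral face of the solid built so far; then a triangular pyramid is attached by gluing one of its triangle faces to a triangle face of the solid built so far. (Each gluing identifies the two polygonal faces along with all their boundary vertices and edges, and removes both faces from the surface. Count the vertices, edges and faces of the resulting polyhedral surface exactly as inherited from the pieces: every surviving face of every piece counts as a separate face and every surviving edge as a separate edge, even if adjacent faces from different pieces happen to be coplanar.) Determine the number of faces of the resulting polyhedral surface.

19

A square antiprism: V=8, E=16, F=10.
Attach a square pyramid (V=5, E=8, F=5) along a 4-gon: merge 4 vertices and 4 edges, delete both glued faces → V=9, E=20, F=13.
Attach a cube (V=8, E=12, F=6) along a 4-gon: merge 4 vertices and 4 edges, delete both glued faces → V=13, E=28, F=17.
Attach a triangular pyramid (V=4, E=6, F=4) along a 3-gon: merge 3 vertices and 3 edges, delete both glued faces → V=14, E=31, F=19.
Check: V − E + F = 14 − 31 + 19 = 2.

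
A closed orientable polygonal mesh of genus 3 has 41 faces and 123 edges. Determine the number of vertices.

78

For a closed orientable surface of genus 3, χ = 2 − 2·3 = -4.
V = -4 + E − F = -4 + 123 − 41 = 78.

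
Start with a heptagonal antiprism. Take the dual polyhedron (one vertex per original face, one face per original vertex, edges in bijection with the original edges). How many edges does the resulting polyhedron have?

28

The base solid has V = 14, E = 28, F = 16.
The dual swaps V and F and preserves E: V′ = F = 16, E′ = E = 28, F′ = V = 14.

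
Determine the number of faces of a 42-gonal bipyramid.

84

A bipyramid over an n-gon has 2n triangular faces and n + 2 vertices: V = 42 + 2 = 44, E = 3·42 = 126, F = 2·42 = 84.
Check: V − E + F = 44 − 126 + 84 = 2.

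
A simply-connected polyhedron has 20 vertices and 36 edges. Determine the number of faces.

Here V − E + F = 2.
F = 2 − V + E = 2 − 20 + 36 = 18.

18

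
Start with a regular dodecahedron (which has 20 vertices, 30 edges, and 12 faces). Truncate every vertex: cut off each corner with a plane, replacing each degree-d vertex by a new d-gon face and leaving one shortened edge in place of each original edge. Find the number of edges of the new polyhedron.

90

Truncation replaces each original edge-end by a new vertex, so V′ = 2E = 60.
Each original edge survives, and each old vertex of degree d contributes d new edges; summing degrees gives Σd = 2E, so E′ = E + 2E = 3E = 90.
Each original face survives and each original vertex becomes one new face: F′ = F + V = 32.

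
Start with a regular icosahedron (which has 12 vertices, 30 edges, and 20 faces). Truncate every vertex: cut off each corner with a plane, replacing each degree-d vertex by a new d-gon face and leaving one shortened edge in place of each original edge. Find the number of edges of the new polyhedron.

90

Truncation replaces each original edge-end by a new vertex, so V′ = 2E = 60.
Each original edge survives, and each old vertex of degree d contributes d new edges; summing degrees gives Σd = 2E, so E′ = E + 2E = 3E = 90.
Each original face survives and each original vertex becomes one new face: F′ = F + V = 32.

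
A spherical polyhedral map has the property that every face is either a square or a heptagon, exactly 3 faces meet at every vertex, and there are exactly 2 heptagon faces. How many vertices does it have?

Let x be the number of squares; then F = 2 + x.
Edge–face incidences: 2E = 7·2 + 4·x = 14 + 4x.
Every vertex has degree 3, so 3V = 2E.
Euler: V − E + F = 2 ⇒ (2E)/3 − E + (2 + x) = 2.
Multiply by 6: 2·(2E) − 3·(2E) + 6·(2 + x) = 12, i.e. 12 + 6x − (14 + 4x) = 12.
Collecting terms: 2x − 2 = 12, so 2x = 14, so x = 7.
Then 2E = 14 + 4·7 = 42, so E = 21, V = 2E/3 = 14, F = 2 + 7 = 9.

14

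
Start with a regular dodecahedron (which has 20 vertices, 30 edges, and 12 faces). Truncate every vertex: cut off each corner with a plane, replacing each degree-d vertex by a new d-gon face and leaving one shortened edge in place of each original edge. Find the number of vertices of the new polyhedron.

60

Truncation replaces each original edge-end by a new vertex, so V′ = 2E = 60.
Each original edge survives, and each old vertex of degree d contributes d new edges; summing degrees gives Σd = 2E, so E′ = E + 2E = 3E = 90.
Each original face survives and each original vertex becomes one new face: F′ = F + V = 32.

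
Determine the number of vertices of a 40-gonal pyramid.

41

A pyramid on an n-gon base has one n-gon and n triangles: V = 40 + 1 = 41, E = 2·40 = 80, F = 40 + 1 = 41.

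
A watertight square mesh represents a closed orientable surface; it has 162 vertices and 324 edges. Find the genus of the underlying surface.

1

Every face is a square and each edge borders two faces, so 4F = 2·324, giving F = 162.
χ = V − E + F = 162 − 324 + 162 = 0.
For a closed orientable surface χ = 2 − 2g, so g = (2 − (0))/2 = 1.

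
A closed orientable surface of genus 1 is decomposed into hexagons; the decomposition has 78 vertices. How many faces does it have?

χ = 2 − 2·1 = 0, and every face is a hexagon so 6F = 2E.
V − E + F = 0 with E = 6F/2 gives 78 − (6/2 − 1)·F = 0, so F = 39 and E = 117.

39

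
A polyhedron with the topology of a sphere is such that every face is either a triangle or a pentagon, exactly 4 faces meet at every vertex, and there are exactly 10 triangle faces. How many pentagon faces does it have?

2

Let x be the number of pentagons; then F = 10 + x.
Edge–face incidences: 2E = 3·10 + 5·x = 30 + 5x.
Every vertex has degree 4, so 4V = 2E.
Euler: V − E + F = 2 ⇒ (2E)/4 − E + (10 + x) = 2.
Multiply by 8: 2·(2E) − 4·(2E) + 8·(10 + x) = 16, i.e. 80 + 8x − 2·(30 + 5x) = 16.
Collecting terms: −2x + 20 = 16, so −2x = −4, so x = 2.
Then 2E = 30 + 5·2 = 40, so E = 20, V = 2E/4 = 10, F = 10 + 2 = 12.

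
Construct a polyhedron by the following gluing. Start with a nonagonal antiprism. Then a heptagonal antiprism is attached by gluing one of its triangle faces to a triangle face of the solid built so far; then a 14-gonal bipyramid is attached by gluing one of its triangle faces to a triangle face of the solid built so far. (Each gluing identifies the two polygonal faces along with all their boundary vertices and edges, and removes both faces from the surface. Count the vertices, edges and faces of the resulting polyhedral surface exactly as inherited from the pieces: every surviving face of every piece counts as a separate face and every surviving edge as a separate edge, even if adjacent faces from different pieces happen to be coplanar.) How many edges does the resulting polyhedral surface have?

100

A nonagonal antiprism: V=18, E=36, F=20.
Attach a heptagonal antiprism (V=14, E=28, F=16) along a 3-gon: merge 3 vertices and 3 edges, delete both glued faces → V=29, E=61, F=34.
Attach a 14-gonal bipyramid (V=16, E=42, F=28) along a 3-gon: merge 3 vertices and 3 edges, delete both glued faces → V=42, E=100, F=60.
Check: V − E + F = 42 − 100 + 60 = 2.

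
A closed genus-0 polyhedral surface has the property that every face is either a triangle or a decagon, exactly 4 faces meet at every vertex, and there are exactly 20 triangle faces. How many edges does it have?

Let x be the number of decagons; then F = 20 + x.
Edge–face incidences: 2E = 3·20 + 10·x = 60 + 10x.
Every vertex has degree 4, so 4V = 2E.
Euler: V − E + F = 2 ⇒ (2E)/4 − E + (20 + x) = 2.
Multiply by 8: 2·(2E) − 4·(2E) + 8·(20 + x) = 16, i.e. 160 + 8x − 2·(60 + 10x) = 16.
Collecting terms: −12x + 40 = 16, so −12x = −24, so x = 2.
Then 2E = 60 + 10·2 = 80, so E = 40, V = 2E/4 = 20, F = 20 + 2 = 22.

40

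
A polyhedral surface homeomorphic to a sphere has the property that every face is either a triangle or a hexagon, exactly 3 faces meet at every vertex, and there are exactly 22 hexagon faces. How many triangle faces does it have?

4

Let x be the number of triangles; then F = 22 + x.
Edge–face incidences: 2E = 6·22 + 3·x = 132 + 3x.
Every vertex has degree 3, so 3V = 2E.
Euler: V − E + F = 2 ⇒ (2E)/3 − E + (22 + x) = 2.
Multiply by 6: 2·(2E) − 3·(2E) + 6·(22 + x) = 12, i.e. 132 + 6x − (132 + 3x) = 12.
Collecting terms: 3x = 12, so x = 4.
Then 2E = 132 + 3·4 = 144, so E = 72, V = 2E/3 = 48, F = 22 + 4 = 26.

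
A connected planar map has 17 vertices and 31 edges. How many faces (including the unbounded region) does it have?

Euler's formula for a connected plane graph: V − E + F = 2, so F = 2 − 17 + 31 = 16.

16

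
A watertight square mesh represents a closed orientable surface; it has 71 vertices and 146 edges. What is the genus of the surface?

2

Every face is a square and each edge borders two faces, so 4F = 2·146, giving F = 73.
χ = V − E + F = 71 − 146 + 73 = -2.
For a closed orientable surface χ = 2 − 2g, so g = (2 − (-2))/2 = 2.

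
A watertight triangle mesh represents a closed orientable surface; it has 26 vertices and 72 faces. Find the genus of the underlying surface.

6

Every face is a triangle, so 2E = 3·72 = 216, giving E = 108.
χ = V − E + F = 26 − 108 + 72 = -10.
For a closed orientable surface χ = 2 − 2g, so g = (2 − (-10))/2 = 6.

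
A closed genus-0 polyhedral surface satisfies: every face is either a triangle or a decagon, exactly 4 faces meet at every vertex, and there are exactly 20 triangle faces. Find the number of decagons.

2

Let x be the number of decagons; then F = 20 + x.
Edge–face incidences: 2E = 3·20 + 10·x = 60 + 10x.
Every vertex has degree 4, so 4V = 2E.
Euler: V − E + F = 2 ⇒ (2E)/4 − E + (20 + x) = 2.
Multiply by 8: 2·(2E) − 4·(2E) + 8·(20 + x) = 16, i.e. 160 + 8x − 2·(60 + 10x) = 16.
Collecting terms: −12x + 40 = 16, so −12x = −24, so x = 2.
Then 2E = 60 + 10·2 = 80, so E = 40, V = 2E/4 = 20, F = 20 + 2 = 22.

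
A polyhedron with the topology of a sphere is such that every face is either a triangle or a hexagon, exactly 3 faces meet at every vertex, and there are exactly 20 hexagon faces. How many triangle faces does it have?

Let x be the number of triangles; then F = 20 + x.
Edge–face incidences: 2E = 6·20 + 3·x = 120 + 3x.
Every vertex has degree 3, so 3V = 2E.
Euler: V − E + F = 2 ⇒ (2E)/3 − E + (20 + x) = 2.
Multiply by 6: 2·(2E) − 3·(2E) + 6·(20 + x) = 12, i.e. 120 + 6x − (120 + 3x) = 12.
Collecting terms: 3x = 12, so x = 4.
Then 2E = 120 + 3·4 = 132, so E = 66, V = 2E/3 = 44, F = 20 + 4 = 24.

4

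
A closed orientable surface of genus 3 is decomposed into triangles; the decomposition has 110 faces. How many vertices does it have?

χ = 2 − 2·3 = -4, and every face is a triangle so 3F = 2E.
E = 3·110/2 = 165. Then V = -4 + E − F = -4 + 165 − 110 = 51.

51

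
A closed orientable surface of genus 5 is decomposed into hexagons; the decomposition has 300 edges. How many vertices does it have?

χ = 2 − 2·5 = -8, and every face is a hexagon so 6F = 2E.
F = 2E/6 = 100. Then V = -8 + E − F = -8 + 300 − 100 = 192.

192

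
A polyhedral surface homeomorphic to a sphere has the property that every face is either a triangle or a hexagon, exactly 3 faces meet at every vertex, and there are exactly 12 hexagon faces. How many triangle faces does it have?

Let x be the number of triangles; then F = 12 + x.
Edge–face incidences: 2E = 6·12 + 3·x = 72 + 3x.
Every vertex has degree 3, so 3V = 2E.
Euler: V − E + F = 2 ⇒ (2E)/3 − E + (12 + x) = 2.
Multiply by 6: 2·(2E) − 3·(2E) + 6·(12 + x) = 12, i.e. 72 + 6x − (72 + 3x) = 12.
Collecting terms: 3x = 12, so x = 4.
Then 2E = 72 + 3·4 = 84, so E = 42, V = 2E/3 = 28, F = 12 + 4 = 16.

4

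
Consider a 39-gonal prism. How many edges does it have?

117

A prism on an n-gon has two n-gon bases and n rectangular sides: V = 2·39 = 78, E = 3·39 = 117, F = 39 + 2 = 41.
Check: V − E + F = 78 − 117 + 41 = 2.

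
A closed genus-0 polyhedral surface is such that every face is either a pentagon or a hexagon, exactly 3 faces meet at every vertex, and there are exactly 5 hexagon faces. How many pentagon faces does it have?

Let x be the number of pentagons; then F = 5 + x.
Edge–face incidences: 2E = 6·5 + 5·x = 30 + 5x.
Every vertex has degree 3, so 3V = 2E.
Euler: V − E + F = 2 ⇒ (2E)/3 − E + (5 + x) = 2.
Multiply by 6: 2·(2E) − 3·(2E) + 6·(5 + x) = 12, i.e. 30 + 6x − (30 + 5x) = 12.
Collecting terms: x = 12.
Then 2E = 30 + 5·12 = 90, so E = 45, V = 2E/3 = 30, F = 5 + 12 = 17.

12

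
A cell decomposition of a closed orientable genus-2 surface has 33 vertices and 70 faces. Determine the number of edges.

105

For a closed orientable surface of genus 2, χ = 2 − 2·2 = -2.
E = V + F − (-2) = 33 + 70 − (-2) = 105.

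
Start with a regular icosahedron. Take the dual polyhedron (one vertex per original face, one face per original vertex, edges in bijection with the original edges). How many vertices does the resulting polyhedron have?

The base solid has V = 12, E = 30, F = 20.
The dual swaps V and F and preserves E: V′ = F = 20, E′ = E = 30, F′ = V = 12.

20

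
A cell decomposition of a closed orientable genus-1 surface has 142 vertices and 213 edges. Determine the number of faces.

71

For a closed orientable surface of genus 1, χ = 2 − 2·1 = 0.
F = 0 − V + E = 0 − 142 + 213 = 71.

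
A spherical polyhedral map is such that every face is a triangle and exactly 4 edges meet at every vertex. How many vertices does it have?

Each face has 3 edges and each edge borders two faces, so 2E = 3F.
Each vertex has degree 4, so 4V = 2E and hence V = 3F/4.
Euler: V − E + F = 2 ⇒ (3F/4) − (3F/2) + F = 2.
Multiply by 8: (6 − 12 + 8)F = 16, i.e. 2F = 16.
So F = 8, E = 3·8/2 = 12, V = 3·8/4 = 6.

6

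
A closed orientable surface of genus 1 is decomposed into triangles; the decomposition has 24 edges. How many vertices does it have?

χ = 2 − 2·1 = 0, and every face is a triangle so 3F = 2E.
F = 2E/3 = 16. Then V = 0 + E − F = 0 + 24 − 16 = 8.

8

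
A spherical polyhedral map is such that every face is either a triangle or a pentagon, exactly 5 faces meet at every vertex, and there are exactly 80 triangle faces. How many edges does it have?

150

Let x be the number of pentagons; then F = 80 + x.
Edge–face incidences: 2E = 3·80 + 5·x = 240 + 5x.
Every vertex has degree 5, so 5V = 2E.
Euler: V − E + F = 2 ⇒ (2E)/5 − E + (80 + x) = 2.
Multiply by 10: 2·(2E) − 5·(2E) + 10·(80 + x) = 20, i.e. 800 + 10x − 3·(240 + 5x) = 20.
Collecting terms: −5x + 80 = 20, so −5x = −60, so x = 12.
Then 2E = 240 + 5·12 = 300, so E = 150, V = 2E/5 = 60, F = 80 + 12 = 92.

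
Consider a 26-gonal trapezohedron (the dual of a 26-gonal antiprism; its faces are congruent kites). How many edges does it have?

The n-trapezohedron (dual of the n-antiprism) has V = 2·26 + 2 = 54, E = 4·26 = 104, F = 2·26 = 52.

104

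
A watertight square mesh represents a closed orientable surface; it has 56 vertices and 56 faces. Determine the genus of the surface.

Every face is a square, so 2E = 4·56 = 224, giving E = 112.
χ = V − E + F = 56 − 112 + 56 = 0.
For a closed orientable surface χ = 2 − 2g, so g = (2 − (0))/2 = 1.

1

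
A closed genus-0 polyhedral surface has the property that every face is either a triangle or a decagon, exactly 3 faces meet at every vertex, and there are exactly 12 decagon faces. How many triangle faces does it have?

Let x be the number of triangles; then F = 12 + x.
Edge–face incidences: 2E = 10·12 + 3·x = 120 + 3x.
Every vertex has degree 3, so 3V = 2E.
Euler: V − E + F = 2 ⇒ (2E)/3 − E + (12 + x) = 2.
Multiply by 6: 2·(2E) − 3·(2E) + 6·(12 + x) = 12, i.e. 72 + 6x − (120 + 3x) = 12.
Collecting terms: 3x − 48 = 12, so 3x = 60, so x = 20.
Then 2E = 120 + 3·20 = 180, so E = 90, V = 2E/3 = 60, F = 12 + 20 = 32.

20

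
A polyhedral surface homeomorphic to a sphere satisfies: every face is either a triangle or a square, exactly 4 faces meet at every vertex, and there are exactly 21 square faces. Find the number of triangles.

Let x be the number of triangles; then F = 21 + x.
Edge–face incidences: 2E = 4·21 + 3·x = 84 + 3x.
Every vertex has degree 4, so 4V = 2E.
Euler: V − E + F = 2 ⇒ (2E)/4 − E + (21 + x) = 2.
Multiply by 8: 2·(2E) − 4·(2E) + 8·(21 + x) = 16, i.e. 168 + 8x − 2·(84 + 3x) = 16.
Collecting terms: 2x = 16, so x = 8.
Then 2E = 84 + 3·8 = 108, so E = 54, V = 2E/4 = 27, F = 21 + 8 = 29.

8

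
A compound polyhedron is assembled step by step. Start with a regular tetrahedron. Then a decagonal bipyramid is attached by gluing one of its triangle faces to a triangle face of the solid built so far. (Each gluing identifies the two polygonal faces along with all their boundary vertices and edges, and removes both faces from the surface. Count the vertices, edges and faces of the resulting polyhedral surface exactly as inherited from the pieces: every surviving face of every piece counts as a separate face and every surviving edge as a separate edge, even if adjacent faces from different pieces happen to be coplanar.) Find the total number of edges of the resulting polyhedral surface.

A regular tetrahedron: V=4, E=6, F=4.
Attach a decagonal bipyramid (V=12, E=30, F=20) along a 3-gon: merge 3 vertices and 3 edges, delete both glued faces → V=13, E=33, F=22.
Check: V − E + F = 13 − 33 + 22 = 2.

33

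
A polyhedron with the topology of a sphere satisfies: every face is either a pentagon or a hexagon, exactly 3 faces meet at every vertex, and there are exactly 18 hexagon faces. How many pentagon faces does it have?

12

Let x be the number of pentagons; then F = 18 + x.
Edge–face incidences: 2E = 6·18 + 5·x = 108 + 5x.
Every vertex has degree 3, so 3V = 2E.
Euler: V − E + F = 2 ⇒ (2E)/3 − E + (18 + x) = 2.
Multiply by 6: 2·(2E) − 3·(2E) + 6·(18 + x) = 12, i.e. 108 + 6x − (108 + 5x) = 12.
Collecting terms: x = 12.
Then 2E = 108 + 5·12 = 168, so E = 84, V = 2E/3 = 56, F = 18 + 12 = 30.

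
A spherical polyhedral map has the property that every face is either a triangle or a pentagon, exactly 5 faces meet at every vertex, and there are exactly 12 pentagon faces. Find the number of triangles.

Let x be the number of triangles; then F = 12 + x.
Edge–face incidences: 2E = 5·12 + 3·x = 60 + 3x.
Every vertex has degree 5, so 5V = 2E.
Euler: V − E + F = 2 ⇒ (2E)/5 − E + (12 + x) = 2.
Multiply by 10: 2·(2E) − 5·(2E) + 10·(12 + x) = 20, i.e. 120 + 10x − 3·(60 + 3x) = 20.
Collecting terms: x − 60 = 20, so x = 80.
Then 2E = 60 + 3·80 = 300, so E = 150, V = 2E/5 = 60, F = 12 + 80 = 92.

80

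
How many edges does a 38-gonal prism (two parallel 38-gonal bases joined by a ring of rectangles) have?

A prism on an n-gon has two n-gon bases and n rectangular sides: V = 2·38 = 76, E = 3·38 = 114, F = 38 + 2 = 40.

114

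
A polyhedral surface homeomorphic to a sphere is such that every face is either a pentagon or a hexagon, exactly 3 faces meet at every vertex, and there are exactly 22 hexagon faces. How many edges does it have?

96

Let x be the number of pentagons; then F = 22 + x.
Edge–face incidences: 2E = 6·22 + 5·x = 132 + 5x.
Every vertex has degree 3, so 3V = 2E.
Euler: V − E + F = 2 ⇒ (2E)/3 − E + (22 + x) = 2.
Multiply by 6: 2·(2E) − 3·(2E) + 6·(22 + x) = 12, i.e. 132 + 6x − (132 + 5x) = 12.
Collecting terms: x = 12.
Then 2E = 132 + 5·12 = 192, so E = 96, V = 2E/3 = 64, F = 22 + 12 = 34.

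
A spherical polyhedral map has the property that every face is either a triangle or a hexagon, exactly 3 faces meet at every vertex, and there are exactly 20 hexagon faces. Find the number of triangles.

4

Let x be the number of triangles; then F = 20 + x.
Edge–face incidences: 2E = 6·20 + 3·x = 120 + 3x.
Every vertex has degree 3, so 3V = 2E.
Euler: V − E + F = 2 ⇒ (2E)/3 − E + (20 + x) = 2.
Multiply by 6: 2·(2E) − 3·(2E) + 6·(20 + x) = 12, i.e. 120 + 6x − (120 + 3x) = 12.
Collecting terms: 3x = 12, so x = 4.
Then 2E = 120 + 3·4 = 132, so E = 66, V = 2E/3 = 44, F = 20 + 4 = 24.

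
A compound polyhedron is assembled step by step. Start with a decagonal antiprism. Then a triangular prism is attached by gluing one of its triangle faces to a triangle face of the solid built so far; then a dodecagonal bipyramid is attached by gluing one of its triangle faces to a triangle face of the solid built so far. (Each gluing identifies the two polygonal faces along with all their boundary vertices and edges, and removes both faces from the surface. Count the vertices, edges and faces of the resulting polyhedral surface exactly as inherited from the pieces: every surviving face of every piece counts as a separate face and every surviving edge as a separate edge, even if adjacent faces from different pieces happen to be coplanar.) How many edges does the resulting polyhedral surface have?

A decagonal antiprism: V=20, E=40, F=22.
Attach a triangular prism (V=6, E=9, F=5) along a 3-gon: merge 3 vertices and 3 edges, delete both glued faces → V=23, E=46, F=25.
Attach a dodecagonal bipyramid (V=14, E=36, F=24) along a 3-gon: merge 3 vertices and 3 edges, delete both glued faces → V=34, E=79, F=47.
Check: V − E + F = 34 − 79 + 47 = 2.

79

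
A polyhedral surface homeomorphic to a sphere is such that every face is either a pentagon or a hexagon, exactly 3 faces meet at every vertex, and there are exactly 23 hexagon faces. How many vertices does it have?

Let x be the number of pentagons; then F = 23 + x.
Edge–face incidences: 2E = 6·23 + 5·x = 138 + 5x.
Every vertex has degree 3, so 3V = 2E.
Euler: V − E + F = 2 ⇒ (2E)/3 − E + (23 + x) = 2.
Multiply by 6: 2·(2E) − 3·(2E) + 6·(23 + x) = 12, i.e. 138 + 6x − (138 + 5x) = 12.
Collecting terms: x = 12.
Then 2E = 138 + 5·12 = 198, so E = 99, V = 2E/3 = 66, F = 23 + 12 = 35.

66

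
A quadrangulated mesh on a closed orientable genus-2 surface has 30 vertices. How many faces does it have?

χ = 2 − 2·2 = -2, and every face is a square so 4F = 2E.
V − E + F = -2 with E = 4F/2 gives 30 − (4/2 − 1)·F = -2, so F = 32 and E = 64.

32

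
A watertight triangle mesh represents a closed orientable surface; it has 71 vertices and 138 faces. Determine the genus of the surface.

Every face is a triangle, so 2E = 3·138 = 414, giving E = 207.
χ = V − E + F = 71 − 207 + 138 = 2.
For a closed orientable surface χ = 2 − 2g, so g = (2 − (2))/2 = 0.

0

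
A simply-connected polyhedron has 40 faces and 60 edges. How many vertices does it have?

22

Here V − E + F = 2.
V = 2 + E − F = 2 + 60 − 40 = 22.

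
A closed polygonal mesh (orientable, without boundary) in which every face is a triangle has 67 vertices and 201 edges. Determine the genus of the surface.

Every face is a triangle and each edge borders two faces, so 3F = 2·201, giving F = 134.
χ = V − E + F = 67 − 201 + 134 = 0.
For a closed orientable surface χ = 2 − 2g, so g = (2 − (0))/2 = 1.

1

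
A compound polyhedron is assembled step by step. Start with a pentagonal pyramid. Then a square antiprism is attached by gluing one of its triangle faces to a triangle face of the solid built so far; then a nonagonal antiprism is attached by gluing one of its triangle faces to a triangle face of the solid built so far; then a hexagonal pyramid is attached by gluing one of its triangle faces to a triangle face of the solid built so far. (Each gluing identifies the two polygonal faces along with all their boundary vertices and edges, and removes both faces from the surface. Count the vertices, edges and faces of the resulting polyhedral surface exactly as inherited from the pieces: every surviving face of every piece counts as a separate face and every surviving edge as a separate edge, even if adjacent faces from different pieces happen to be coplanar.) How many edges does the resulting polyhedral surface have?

A pentagonal pyramid: V=6, E=10, F=6.
Attach a square antiprism (V=8, E=16, F=10) along a 3-gon: merge 3 vertices and 3 edges, delete both glued faces → V=11, E=23, F=14.
Attach a nonagonal antiprism (V=18, E=36, F=20) along a 3-gon: merge 3 vertices and 3 edges, delete both glued faces → V=26, E=56, F=32.
Attach a hexagonal pyramid (V=7, E=12, F=7) along a 3-gon: merge 3 vertices and 3 edges, delete both glued faces → V=30, E=65, F=37.
Check: V − E + F = 30 − 65 + 37 = 2.

65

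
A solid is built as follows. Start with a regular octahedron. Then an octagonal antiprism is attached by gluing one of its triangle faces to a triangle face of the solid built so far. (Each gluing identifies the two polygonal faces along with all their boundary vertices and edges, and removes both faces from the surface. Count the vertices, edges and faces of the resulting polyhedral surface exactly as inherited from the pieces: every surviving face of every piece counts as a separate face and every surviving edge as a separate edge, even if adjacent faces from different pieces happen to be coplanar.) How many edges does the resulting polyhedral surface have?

41

A regular octahedron: V=6, E=12, F=8.
Attach an octagonal antiprism (V=16, E=32, F=18) along a 3-gon: merge 3 vertices and 3 edges, delete both glued faces → V=19, E=41, F=24.
Check: V − E + F = 19 − 41 + 24 = 2.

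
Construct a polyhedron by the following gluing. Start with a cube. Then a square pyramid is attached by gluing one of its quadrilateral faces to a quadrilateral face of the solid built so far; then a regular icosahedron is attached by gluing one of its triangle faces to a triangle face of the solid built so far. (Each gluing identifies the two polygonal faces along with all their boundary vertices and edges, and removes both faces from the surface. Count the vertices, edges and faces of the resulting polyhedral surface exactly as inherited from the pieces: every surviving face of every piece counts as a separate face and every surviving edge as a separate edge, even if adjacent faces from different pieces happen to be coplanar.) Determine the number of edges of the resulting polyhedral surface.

A cube: V=8, E=12, F=6.
Attach a square pyramid (V=5, E=8, F=5) along a 4-gon: merge 4 vertices and 4 edges, delete both glued faces → V=9, E=16, F=9.
Attach a regular icosahedron (V=12, E=30, F=20) along a 3-gon: merge 3 vertices and 3 edges, delete both glued faces → V=18, E=43, F=27.
Check: V − E + F = 18 − 43 + 27 = 2.

43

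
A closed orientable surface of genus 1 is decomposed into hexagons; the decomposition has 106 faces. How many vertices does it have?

χ = 2 − 2·1 = 0, and every face is a hexagon so 6F = 2E.
E = 6·106/2 = 318. Then V = 0 + E − F = 0 + 318 − 106 = 212.

212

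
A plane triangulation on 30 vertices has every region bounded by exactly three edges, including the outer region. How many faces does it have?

56

In a plane triangulation 3F = 2E and V − E + F = 2, so F = 2V − 4 = 2·30 − 4 = 56.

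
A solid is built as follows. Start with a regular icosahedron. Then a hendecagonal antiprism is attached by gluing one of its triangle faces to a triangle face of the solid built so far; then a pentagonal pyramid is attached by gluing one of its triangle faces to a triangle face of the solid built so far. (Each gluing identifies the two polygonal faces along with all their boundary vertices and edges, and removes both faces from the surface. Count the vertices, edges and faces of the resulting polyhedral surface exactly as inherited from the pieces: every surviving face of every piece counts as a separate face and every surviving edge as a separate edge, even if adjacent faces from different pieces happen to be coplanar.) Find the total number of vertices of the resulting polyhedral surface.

A regular icosahedron: V=12, E=30, F=20.
Attach a hendecagonal antiprism (V=22, E=44, F=24) along a 3-gon: merge 3 vertices and 3 edges, delete both glued faces → V=31, E=71, F=42.
Attach a pentagonal pyramid (V=6, E=10, F=6) along a 3-gon: merge 3 vertices and 3 edges, delete both glued faces → V=34, E=78, F=46.
Check: V − E + F = 34 − 78 + 46 = 2.

34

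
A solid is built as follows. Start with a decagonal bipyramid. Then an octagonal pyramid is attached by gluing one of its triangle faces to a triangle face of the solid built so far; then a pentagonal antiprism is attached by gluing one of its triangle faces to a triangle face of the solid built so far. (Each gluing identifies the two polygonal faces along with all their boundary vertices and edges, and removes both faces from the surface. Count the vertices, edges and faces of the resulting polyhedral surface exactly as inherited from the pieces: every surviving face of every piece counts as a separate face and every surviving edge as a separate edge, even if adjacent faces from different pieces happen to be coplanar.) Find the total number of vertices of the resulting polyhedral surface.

25

A decagonal bipyramid: V=12, E=30, F=20.
Attach an octagonal pyramid (V=9, E=16, F=9) along a 3-gon: merge 3 vertices and 3 edges, delete both glued faces → V=18, E=43, F=27.
Attach a pentagonal antiprism (V=10, E=20, F=12) along a 3-gon: merge 3 vertices and 3 edges, delete both glued faces → V=25, E=60, F=37.
Check: V − E + F = 25 − 60 + 37 = 2.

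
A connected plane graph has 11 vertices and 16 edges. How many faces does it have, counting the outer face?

7

Euler's formula for a connected plane graph: V − E + F = 2, so F = 2 − 11 + 16 = 7.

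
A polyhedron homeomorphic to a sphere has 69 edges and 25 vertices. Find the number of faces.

Here V − E + F = 2.
F = 2 − V + E = 2 − 25 + 69 = 46.

46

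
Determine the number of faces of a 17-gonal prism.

A prism on an n-gon has two n-gon bases and n rectangular sides: V = 2·17 = 34, E = 3·17 = 51, F = 17 + 2 = 19.

19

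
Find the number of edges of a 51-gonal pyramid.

A pyramid on an n-gon base has one n-gon and n triangles: V = 51 + 1 = 52, E = 2·51 = 102, F = 51 + 1 = 52.

102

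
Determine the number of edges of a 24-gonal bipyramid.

72

A bipyramid over an n-gon has 2n triangular faces and n + 2 vertices: V = 24 + 2 = 26, E = 3·24 = 72, F = 2·24 = 48.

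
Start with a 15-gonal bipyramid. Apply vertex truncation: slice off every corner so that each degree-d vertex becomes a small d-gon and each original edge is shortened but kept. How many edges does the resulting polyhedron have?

The base solid has V = 17, E = 45, F = 30.
Truncation replaces each original edge-end by a new vertex, so V′ = 2E = 90.
Each original edge survives, and each old vertex of degree d contributes d new edges; summing degrees gives Σd = 2E, so E′ = E + 2E = 3E = 135.
Each original face survives and each original vertex becomes one new face: F′ = F + V = 47.

135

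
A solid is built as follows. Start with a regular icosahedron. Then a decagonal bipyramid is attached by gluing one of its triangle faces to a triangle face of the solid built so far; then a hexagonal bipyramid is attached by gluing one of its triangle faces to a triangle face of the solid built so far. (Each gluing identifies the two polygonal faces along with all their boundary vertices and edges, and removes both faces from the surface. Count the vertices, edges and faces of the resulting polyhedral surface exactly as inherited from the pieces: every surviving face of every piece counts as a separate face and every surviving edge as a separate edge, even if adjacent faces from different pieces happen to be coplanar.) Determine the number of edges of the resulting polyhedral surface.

A regular icosahedron: V=12, E=30, F=20.
Attach a decagonal bipyramid (V=12, E=30, F=20) along a 3-gon: merge 3 vertices and 3 edges, delete both glued faces → V=21, E=57, F=38.
Attach a hexagonal bipyramid (V=8, E=18, F=12) along a 3-gon: merge 3 vertices and 3 edges, delete both glued faces → V=26, E=72, F=48.
Check: V − E + F = 26 − 72 + 48 = 2.

72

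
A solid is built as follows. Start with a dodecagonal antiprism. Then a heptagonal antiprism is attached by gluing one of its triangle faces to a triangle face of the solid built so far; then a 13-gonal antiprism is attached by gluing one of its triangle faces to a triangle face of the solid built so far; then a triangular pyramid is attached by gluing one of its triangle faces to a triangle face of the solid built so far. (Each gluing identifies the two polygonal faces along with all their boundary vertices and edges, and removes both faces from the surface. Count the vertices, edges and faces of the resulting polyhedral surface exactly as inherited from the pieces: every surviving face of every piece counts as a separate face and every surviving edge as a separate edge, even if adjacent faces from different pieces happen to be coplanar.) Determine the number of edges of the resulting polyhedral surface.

A dodecagonal antiprism: V=24, E=48, F=26.
Attach a heptagonal antiprism (V=14, E=28, F=16) along a 3-gon: merge 3 vertices and 3 edges, delete both glued faces → V=35, E=73, F=40.
Attach a 13-gonal antiprism (V=26, E=52, F=28) along a 3-gon: merge 3 vertices and 3 edges, delete both glued faces → V=58, E=122, F=66.
Attach a triangular pyramid (V=4, E=6, F=4) along a 3-gon: merge 3 vertices and 3 edges, delete both glued faces → V=59, E=125, F=68.
Check: V − E + F = 59 − 125 + 68 = 2.

125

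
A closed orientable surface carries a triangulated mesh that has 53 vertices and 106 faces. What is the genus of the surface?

Every face is a triangle, so 2E = 3·106 = 318, giving E = 159.
χ = V − E + F = 53 − 159 + 106 = 0.
For a closed orientable surface χ = 2 − 2g, so g = (2 − (0))/2 = 1.

1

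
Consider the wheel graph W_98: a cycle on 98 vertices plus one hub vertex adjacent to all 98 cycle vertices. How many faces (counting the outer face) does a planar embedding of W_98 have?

99

W_98 has V = 98 + 1 = 99 vertices and E = 2·98 = 196 edges.
By Euler's formula F = 2 − V + E = 2 − 99 + 196 = 99.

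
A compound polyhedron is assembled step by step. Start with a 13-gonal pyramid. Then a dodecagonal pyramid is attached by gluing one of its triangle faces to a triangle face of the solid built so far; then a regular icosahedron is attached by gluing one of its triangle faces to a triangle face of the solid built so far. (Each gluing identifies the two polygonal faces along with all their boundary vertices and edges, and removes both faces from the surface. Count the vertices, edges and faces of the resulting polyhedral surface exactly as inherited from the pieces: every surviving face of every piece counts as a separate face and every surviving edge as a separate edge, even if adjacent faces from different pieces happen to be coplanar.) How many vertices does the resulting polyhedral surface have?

33

A 13-gonal pyramid: V=14, E=26, F=14.
Attach a dodecagonal pyramid (V=13, E=24, F=13) along a 3-gon: merge 3 vertices and 3 edges, delete both glued faces → V=24, E=47, F=25.
Attach a regular icosahedron (V=12, E=30, F=20) along a 3-gon: merge 3 vertices and 3 edges, delete both glued faces → V=33, E=74, F=43.
Check: V − E + F = 33 − 74 + 43 = 2.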